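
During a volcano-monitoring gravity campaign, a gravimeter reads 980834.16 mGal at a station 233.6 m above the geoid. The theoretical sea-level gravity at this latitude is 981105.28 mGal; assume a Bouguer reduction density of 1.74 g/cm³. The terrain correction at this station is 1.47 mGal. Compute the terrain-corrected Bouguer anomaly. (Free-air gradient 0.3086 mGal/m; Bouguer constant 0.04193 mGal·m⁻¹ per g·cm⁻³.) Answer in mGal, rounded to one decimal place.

-214.6

Free-air correction = 0.3086 × 233.6 = 72.09 mGal
Free-air anomaly = 980834.16 − 981105.28 + (72.09) = -199.03 mGal
Bouguer slab correction = 0.04193 × 1.74 × 233.6 = 17.04 mGal
Simple Bouguer anomaly = -199.03 − (17.04) = -216.07 mGal
Complete Bouguer anomaly = -216.07 + 1.47 = -214.60 mGal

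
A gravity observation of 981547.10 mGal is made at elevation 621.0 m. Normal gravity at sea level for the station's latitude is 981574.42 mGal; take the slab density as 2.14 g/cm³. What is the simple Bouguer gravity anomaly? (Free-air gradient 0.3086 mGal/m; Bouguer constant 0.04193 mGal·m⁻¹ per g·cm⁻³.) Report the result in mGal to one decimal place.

Free-air correction = 0.3086 × 621.0 = 191.64 mGal
Free-air anomaly = 981547.10 − 981574.42 + (191.64) = 164.32 mGal
Bouguer slab correction = 0.04193 × 2.14 × 621.0 = 55.72 mGal
Simple Bouguer anomaly = 164.32 − (55.72) = 108.60 mGal

108.6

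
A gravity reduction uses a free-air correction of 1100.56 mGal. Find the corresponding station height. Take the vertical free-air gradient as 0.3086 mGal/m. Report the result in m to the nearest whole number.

h = 1100.56 / 0.3086 = 3566.30 m

3566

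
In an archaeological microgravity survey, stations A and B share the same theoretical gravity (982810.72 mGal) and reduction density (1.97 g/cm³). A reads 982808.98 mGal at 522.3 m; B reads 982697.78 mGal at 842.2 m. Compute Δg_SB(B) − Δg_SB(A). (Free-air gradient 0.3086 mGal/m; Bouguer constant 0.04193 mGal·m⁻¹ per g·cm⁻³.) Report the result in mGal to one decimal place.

-38.9

Δg_SB(A) = 982808.98 − 982810.72 + 0.3086×522.3 − 0.04193×1.97×522.3 = 116.30 mGal
Δg_SB(B) = 982697.78 − 982810.72 + 0.3086×842.2 − 0.04193×1.97×842.2 = 77.40 mGal
Difference = 77.40 − (116.30) = -38.90 mGal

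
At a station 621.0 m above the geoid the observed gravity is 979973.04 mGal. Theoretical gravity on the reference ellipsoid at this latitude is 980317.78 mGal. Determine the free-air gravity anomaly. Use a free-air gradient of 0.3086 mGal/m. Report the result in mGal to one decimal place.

-153.1

Free-air correction = 0.3086 × 621.0 = 191.64 mGal
Free-air anomaly = 979973.04 − 980317.78 + (191.64) = -153.10 mGal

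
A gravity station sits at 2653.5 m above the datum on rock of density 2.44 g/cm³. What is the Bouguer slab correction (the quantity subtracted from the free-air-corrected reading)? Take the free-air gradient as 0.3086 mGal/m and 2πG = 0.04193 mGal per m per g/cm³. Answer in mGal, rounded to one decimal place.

271.5

Bouguer slab correction = 0.04193 × 2.44 × 2653.5 = 271.5 mGal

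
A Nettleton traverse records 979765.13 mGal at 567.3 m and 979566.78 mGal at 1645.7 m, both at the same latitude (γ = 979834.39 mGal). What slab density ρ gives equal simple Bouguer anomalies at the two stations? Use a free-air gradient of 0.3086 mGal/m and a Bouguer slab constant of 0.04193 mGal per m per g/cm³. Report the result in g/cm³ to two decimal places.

Δg_obs = 979566.78 − 979765.13 = -198.35 mGal over Δh = 1645.7 − 567.3 = 1078.4 m
Equal Bouguer anomalies ⇒ Δg_obs + (0.3086 − 0.04193ρ)·Δh = 0
0.3086 − 0.04193ρ = −Δg_obs/Δh = 0.18393
ρ = (0.3086 − 0.18393) / 0.04193 = 2.97 g/cm³

2.97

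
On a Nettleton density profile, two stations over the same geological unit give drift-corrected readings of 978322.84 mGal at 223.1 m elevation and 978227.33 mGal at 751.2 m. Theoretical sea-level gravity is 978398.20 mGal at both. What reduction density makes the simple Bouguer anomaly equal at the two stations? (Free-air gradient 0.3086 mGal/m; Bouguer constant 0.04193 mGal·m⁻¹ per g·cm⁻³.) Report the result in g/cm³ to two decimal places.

3.05

Δg_obs = 978227.33 − 978322.84 = -95.51 mGal over Δh = 751.2 − 223.1 = 528.1 m
Equal Bouguer anomalies ⇒ Δg_obs + (0.3086 − 0.04193ρ)·Δh = 0
0.3086 − 0.04193ρ = −Δg_obs/Δh = 0.18086
ρ = (0.3086 − 0.18086) / 0.04193 = 3.05 g/cm³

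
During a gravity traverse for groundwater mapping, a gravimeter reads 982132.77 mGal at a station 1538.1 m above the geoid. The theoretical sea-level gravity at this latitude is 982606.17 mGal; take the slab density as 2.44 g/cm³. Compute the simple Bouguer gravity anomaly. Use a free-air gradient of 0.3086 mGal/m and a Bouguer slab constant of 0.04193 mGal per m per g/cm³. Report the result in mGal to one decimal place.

Free-air correction = 0.3086 × 1538.1 = 474.66 mGal
Free-air anomaly = 982132.77 − 982606.17 + (474.66) = 1.26 mGal
Bouguer slab correction = 0.04193 × 2.44 × 1538.1 = 157.36 mGal
Simple Bouguer anomaly = 1.26 − (157.36) = -156.10 mGal

-156.1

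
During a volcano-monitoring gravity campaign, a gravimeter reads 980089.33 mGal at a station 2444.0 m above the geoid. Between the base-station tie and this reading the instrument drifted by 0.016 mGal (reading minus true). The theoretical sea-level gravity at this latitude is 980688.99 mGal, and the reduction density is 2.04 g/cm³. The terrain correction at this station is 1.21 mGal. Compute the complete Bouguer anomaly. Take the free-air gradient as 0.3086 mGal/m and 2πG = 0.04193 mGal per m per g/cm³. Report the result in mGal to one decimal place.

-53.3

Drift-corrected reading = 980089.33 − (0.016) = 980089.314 mGal
Free-air correction = 0.3086 × 2444.0 = 754.22 mGal
Free-air anomaly = 980089.314 − 980688.99 + (754.22) = 154.544 mGal
Bouguer slab correction = 0.04193 × 2.04 × 2444.0 = 209.05 mGal
Simple Bouguer anomaly = 154.544 − (209.05) = -54.506 mGal
Complete Bouguer anomaly = -54.506 + 1.21 = -53.296 mGal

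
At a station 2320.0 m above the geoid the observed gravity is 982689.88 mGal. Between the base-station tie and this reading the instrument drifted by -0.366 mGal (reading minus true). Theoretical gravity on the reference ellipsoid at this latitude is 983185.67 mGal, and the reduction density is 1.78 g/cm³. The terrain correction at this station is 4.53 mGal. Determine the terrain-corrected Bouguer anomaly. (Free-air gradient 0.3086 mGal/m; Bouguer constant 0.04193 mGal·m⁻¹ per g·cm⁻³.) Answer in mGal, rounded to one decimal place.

Drift-corrected reading = 982689.88 − (-0.366) = 982690.246 mGal
Free-air correction = 0.3086 × 2320.0 = 715.95 mGal
Free-air anomaly = 982690.246 − 983185.67 + (715.95) = 220.526 mGal
Bouguer slab correction = 0.04193 × 1.78 × 2320.0 = 173.15 mGal
Simple Bouguer anomaly = 220.526 − (173.15) = 47.376 mGal
Complete Bouguer anomaly = 47.376 + 4.53 = 51.906 mGal

51.9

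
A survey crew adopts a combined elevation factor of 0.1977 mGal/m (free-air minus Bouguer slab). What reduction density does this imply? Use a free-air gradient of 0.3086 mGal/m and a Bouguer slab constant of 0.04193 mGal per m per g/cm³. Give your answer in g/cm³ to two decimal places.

2.64

0.1977 = 0.3086 − 0.04193 × ρ
ρ = (0.3086 − 0.1977) / 0.04193 = 2.64 g/cm³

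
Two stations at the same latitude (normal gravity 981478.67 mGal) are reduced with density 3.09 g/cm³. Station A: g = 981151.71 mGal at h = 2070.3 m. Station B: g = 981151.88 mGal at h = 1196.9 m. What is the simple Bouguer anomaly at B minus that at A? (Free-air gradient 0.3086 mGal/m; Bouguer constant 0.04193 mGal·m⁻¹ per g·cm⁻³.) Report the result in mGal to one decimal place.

-156.2

Δg_SB(A) = 981151.71 − 981478.67 + 0.3086×2070.3 − 0.04193×3.09×2070.3 = 43.70 mGal
Δg_SB(B) = 981151.88 − 981478.67 + 0.3086×1196.9 − 0.04193×3.09×1196.9 = -112.50 mGal
Difference = -112.50 − (43.70) = -156.20 mGal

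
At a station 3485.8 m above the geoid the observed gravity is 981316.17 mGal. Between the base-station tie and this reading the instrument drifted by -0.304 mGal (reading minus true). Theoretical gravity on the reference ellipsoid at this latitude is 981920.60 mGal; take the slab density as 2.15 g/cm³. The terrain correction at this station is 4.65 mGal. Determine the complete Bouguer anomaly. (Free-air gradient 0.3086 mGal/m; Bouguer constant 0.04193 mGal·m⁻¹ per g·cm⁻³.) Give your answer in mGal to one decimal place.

Drift-corrected reading = 981316.17 − (-0.304) = 981316.474 mGal
Free-air correction = 0.3086 × 3485.8 = 1075.72 mGal
Free-air anomaly = 981316.474 − 981920.60 + (1075.72) = 471.594 mGal
Bouguer slab correction = 0.04193 × 2.15 × 3485.8 = 314.24 mGal
Simple Bouguer anomaly = 471.594 − (314.24) = 157.354 mGal
Complete Bouguer anomaly = 157.354 + 4.65 = 162.004 mGal

162.0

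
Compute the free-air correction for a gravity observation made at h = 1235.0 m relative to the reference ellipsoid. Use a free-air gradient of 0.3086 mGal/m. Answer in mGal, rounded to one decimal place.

381.1

Free-air correction = 0.3086 × 1235.0 = 381.1 mGal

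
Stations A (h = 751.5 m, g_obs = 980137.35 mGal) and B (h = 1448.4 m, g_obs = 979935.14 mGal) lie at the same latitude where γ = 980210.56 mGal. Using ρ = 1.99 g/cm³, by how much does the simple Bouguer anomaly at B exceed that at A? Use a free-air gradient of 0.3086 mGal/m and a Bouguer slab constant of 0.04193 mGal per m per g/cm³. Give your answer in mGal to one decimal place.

Δg_SB(A) = 980137.35 − 980210.56 + 0.3086×751.5 − 0.04193×1.99×751.5 = 96.00 mGal
Δg_SB(B) = 979935.14 − 980210.56 + 0.3086×1448.4 − 0.04193×1.99×1448.4 = 50.70 mGal
Difference = 50.70 − (96.00) = -45.30 mGal

-45.3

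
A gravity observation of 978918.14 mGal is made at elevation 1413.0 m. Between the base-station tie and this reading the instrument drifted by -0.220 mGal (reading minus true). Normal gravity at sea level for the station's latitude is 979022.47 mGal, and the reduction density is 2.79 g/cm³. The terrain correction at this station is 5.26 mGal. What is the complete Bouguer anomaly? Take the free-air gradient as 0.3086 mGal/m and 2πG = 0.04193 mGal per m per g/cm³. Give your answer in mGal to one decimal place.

Drift-corrected reading = 978918.14 − (-0.220) = 978918.360 mGal
Free-air correction = 0.3086 × 1413.0 = 436.05 mGal
Free-air anomaly = 978918.360 − 979022.47 + (436.05) = 331.940 mGal
Bouguer slab correction = 0.04193 × 2.79 × 1413.0 = 165.30 mGal
Simple Bouguer anomaly = 331.940 − (165.30) = 166.640 mGal
Complete Bouguer anomaly = 166.640 + 5.26 = 171.900 mGal

171.9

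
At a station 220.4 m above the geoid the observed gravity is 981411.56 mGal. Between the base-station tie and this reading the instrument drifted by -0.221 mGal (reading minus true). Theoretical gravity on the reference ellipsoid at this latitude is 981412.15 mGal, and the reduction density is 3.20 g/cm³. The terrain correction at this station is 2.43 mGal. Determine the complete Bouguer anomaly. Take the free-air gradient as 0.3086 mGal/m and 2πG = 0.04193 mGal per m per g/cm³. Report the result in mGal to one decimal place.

Drift-corrected reading = 981411.56 − (-0.221) = 981411.781 mGal
Free-air correction = 0.3086 × 220.4 = 68.02 mGal
Free-air anomaly = 981411.781 − 981412.15 + (68.02) = 67.651 mGal
Bouguer slab correction = 0.04193 × 3.20 × 220.4 = 29.57 mGal
Simple Bouguer anomaly = 67.651 − (29.57) = 38.081 mGal
Complete Bouguer anomaly = 38.081 + 2.43 = 40.511 mGal

40.5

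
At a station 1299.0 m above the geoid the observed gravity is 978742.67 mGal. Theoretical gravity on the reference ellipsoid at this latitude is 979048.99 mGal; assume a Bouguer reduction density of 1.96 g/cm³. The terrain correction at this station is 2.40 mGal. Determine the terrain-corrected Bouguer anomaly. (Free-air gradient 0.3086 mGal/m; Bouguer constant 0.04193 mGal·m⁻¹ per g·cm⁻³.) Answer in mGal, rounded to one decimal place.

-9.8

Free-air correction = 0.3086 × 1299.0 = 400.87 mGal
Free-air anomaly = 978742.67 − 979048.99 + (400.87) = 94.55 mGal
Bouguer slab correction = 0.04193 × 1.96 × 1299.0 = 106.76 mGal
Simple Bouguer anomaly = 94.55 − (106.76) = -12.21 mGal
Complete Bouguer anomaly = -12.21 + 2.40 = -9.81 mGal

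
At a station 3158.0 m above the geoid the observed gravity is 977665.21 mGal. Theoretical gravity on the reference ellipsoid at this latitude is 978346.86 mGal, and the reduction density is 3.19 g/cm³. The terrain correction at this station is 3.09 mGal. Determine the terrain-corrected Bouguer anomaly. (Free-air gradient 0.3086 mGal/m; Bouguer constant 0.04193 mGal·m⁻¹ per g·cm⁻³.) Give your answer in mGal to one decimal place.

Free-air correction = 0.3086 × 3158.0 = 974.56 mGal
Free-air anomaly = 977665.21 − 978346.86 + (974.56) = 292.91 mGal
Bouguer slab correction = 0.04193 × 3.19 × 3158.0 = 422.40 mGal
Simple Bouguer anomaly = 292.91 − (422.40) = -129.49 mGal
Complete Bouguer anomaly = -129.49 + 3.09 = -126.40 mGal

-126.4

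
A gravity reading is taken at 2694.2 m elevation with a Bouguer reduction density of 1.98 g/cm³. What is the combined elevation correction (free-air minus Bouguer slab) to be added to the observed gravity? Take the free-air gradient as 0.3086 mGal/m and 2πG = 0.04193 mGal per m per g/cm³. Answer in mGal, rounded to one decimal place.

607.8

Combined gradient = 0.3086 − 0.04193 × 1.98 = 0.2255786 mGal/m
Combined elevation correction = 0.2255786 × 2694.2 = 607.8 mGal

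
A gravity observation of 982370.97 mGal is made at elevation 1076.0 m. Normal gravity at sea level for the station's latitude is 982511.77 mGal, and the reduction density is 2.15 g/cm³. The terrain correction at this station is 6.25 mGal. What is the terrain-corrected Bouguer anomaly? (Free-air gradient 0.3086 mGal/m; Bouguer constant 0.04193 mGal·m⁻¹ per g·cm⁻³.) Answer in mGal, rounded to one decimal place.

100.5

Free-air correction = 0.3086 × 1076.0 = 332.05 mGal
Free-air anomaly = 982370.97 − 982511.77 + (332.05) = 191.25 mGal
Bouguer slab correction = 0.04193 × 2.15 × 1076.0 = 97.00 mGal
Simple Bouguer anomaly = 191.25 − (97.00) = 94.25 mGal
Complete Bouguer anomaly = 94.25 + 6.25 = 100.50 mGal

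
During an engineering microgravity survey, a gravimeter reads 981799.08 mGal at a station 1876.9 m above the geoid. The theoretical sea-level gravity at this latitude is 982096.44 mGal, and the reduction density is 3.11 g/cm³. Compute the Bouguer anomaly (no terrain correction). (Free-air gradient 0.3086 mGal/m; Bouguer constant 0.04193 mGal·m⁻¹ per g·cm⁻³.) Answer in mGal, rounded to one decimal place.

37.1

Free-air correction = 0.3086 × 1876.9 = 579.21 mGal
Free-air anomaly = 981799.08 − 982096.44 + (579.21) = 281.85 mGal
Bouguer slab correction = 0.04193 × 3.11 × 1876.9 = 244.75 mGal
Simple Bouguer anomaly = 281.85 − (244.75) = 37.10 mGal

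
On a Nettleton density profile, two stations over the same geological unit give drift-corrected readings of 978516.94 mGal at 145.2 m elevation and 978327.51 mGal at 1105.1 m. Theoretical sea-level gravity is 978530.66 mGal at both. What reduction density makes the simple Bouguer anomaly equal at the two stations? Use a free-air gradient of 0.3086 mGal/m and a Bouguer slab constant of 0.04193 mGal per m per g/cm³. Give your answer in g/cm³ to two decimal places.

Δg_obs = 978327.51 − 978516.94 = -189.43 mGal over Δh = 1105.1 − 145.2 = 959.9 m
Equal Bouguer anomalies ⇒ Δg_obs + (0.3086 − 0.04193ρ)·Δh = 0
0.3086 − 0.04193ρ = −Δg_obs/Δh = 0.19734
ρ = (0.3086 − 0.19734) / 0.04193 = 2.65 g/cm³

2.65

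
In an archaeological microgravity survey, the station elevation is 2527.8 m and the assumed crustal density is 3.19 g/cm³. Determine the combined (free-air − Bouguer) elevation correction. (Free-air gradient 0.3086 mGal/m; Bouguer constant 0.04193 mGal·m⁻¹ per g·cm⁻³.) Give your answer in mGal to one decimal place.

Combined gradient = 0.3086 − 0.04193 × 3.19 = 0.1748433 mGal/m
Combined elevation correction = 0.1748433 × 2527.8 = 442.0 mGal

442.0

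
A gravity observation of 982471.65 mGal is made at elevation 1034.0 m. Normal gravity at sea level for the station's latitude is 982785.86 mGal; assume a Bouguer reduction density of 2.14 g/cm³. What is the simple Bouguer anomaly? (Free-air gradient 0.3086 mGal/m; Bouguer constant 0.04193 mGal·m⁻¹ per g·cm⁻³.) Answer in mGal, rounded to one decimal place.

Free-air correction = 0.3086 × 1034.0 = 319.09 mGal
Free-air anomaly = 982471.65 − 982785.86 + (319.09) = 4.88 mGal
Bouguer slab correction = 0.04193 × 2.14 × 1034.0 = 92.78 mGal
Simple Bouguer anomaly = 4.88 − (92.78) = -87.90 mGal

-87.9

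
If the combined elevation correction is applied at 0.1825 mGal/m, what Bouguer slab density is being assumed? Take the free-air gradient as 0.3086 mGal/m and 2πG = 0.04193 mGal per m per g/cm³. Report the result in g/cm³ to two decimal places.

0.1825 = 0.3086 − 0.04193 × ρ
ρ = (0.3086 − 0.1825) / 0.04193 = 3.01 g/cm³

3.01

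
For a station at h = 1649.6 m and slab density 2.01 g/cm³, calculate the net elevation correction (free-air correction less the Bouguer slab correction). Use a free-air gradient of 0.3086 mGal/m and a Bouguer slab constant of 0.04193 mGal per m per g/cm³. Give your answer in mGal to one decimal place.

Combined gradient = 0.3086 − 0.04193 × 2.01 = 0.2243207 mGal/m
Combined elevation correction = 0.2243207 × 1649.6 = 370.0 mGal

370.0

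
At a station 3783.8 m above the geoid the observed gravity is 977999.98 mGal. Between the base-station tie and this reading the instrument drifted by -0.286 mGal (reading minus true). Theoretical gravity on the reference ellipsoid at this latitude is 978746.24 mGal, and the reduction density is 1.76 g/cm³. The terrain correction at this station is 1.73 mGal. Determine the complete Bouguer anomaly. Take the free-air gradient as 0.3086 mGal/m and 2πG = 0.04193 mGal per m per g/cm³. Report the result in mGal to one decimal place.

Drift-corrected reading = 977999.98 − (-0.286) = 978000.266 mGal
Free-air correction = 0.3086 × 3783.8 = 1167.68 mGal
Free-air anomaly = 978000.266 − 978746.24 + (1167.68) = 421.706 mGal
Bouguer slab correction = 0.04193 × 1.76 × 3783.8 = 279.23 mGal
Simple Bouguer anomaly = 421.706 − (279.23) = 142.476 mGal
Complete Bouguer anomaly = 142.476 + 1.73 = 144.206 mGal

144.2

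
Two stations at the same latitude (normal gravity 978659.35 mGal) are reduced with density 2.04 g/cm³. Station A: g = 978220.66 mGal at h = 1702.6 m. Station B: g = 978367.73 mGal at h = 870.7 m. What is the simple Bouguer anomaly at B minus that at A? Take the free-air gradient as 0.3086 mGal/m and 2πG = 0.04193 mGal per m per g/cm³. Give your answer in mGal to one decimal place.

Δg_SB(A) = 978220.66 − 978659.35 + 0.3086×1702.6 − 0.04193×2.04×1702.6 = -58.90 mGal
Δg_SB(B) = 978367.73 − 978659.35 + 0.3086×870.7 − 0.04193×2.04×870.7 = -97.40 mGal
Difference = -97.40 − (-58.90) = -38.50 mGal

-38.5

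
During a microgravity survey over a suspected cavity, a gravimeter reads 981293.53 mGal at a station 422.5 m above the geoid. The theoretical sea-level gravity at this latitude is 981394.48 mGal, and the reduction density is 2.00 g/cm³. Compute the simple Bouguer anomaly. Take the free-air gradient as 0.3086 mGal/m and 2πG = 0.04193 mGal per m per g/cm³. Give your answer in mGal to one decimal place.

-6.0

Free-air correction = 0.3086 × 422.5 = 130.38 mGal
Free-air anomaly = 981293.53 − 981394.48 + (130.38) = 29.43 mGal
Bouguer slab correction = 0.04193 × 2.00 × 422.5 = 35.43 mGal
Simple Bouguer anomaly = 29.43 − (35.43) = -6.00 mGal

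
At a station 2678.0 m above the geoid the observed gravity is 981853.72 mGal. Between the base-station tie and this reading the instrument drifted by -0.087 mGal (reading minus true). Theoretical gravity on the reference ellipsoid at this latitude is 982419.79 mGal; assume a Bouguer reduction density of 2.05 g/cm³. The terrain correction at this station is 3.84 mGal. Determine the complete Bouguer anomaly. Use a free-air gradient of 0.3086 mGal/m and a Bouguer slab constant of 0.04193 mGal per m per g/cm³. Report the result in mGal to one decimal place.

34.1

Drift-corrected reading = 981853.72 − (-0.087) = 981853.807 mGal
Free-air correction = 0.3086 × 2678.0 = 826.43 mGal
Free-air anomaly = 981853.807 − 982419.79 + (826.43) = 260.447 mGal
Bouguer slab correction = 0.04193 × 2.05 × 2678.0 = 230.19 mGal
Simple Bouguer anomaly = 260.447 − (230.19) = 30.257 mGal
Complete Bouguer anomaly = 30.257 + 3.84 = 34.097 mGal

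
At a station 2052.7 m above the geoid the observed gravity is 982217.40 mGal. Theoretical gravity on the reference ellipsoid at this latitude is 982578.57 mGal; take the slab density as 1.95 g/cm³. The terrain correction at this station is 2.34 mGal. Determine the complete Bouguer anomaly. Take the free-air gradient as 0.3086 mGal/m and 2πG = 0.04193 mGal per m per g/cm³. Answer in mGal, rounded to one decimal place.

106.8

Free-air correction = 0.3086 × 2052.7 = 633.46 mGal
Free-air anomaly = 982217.40 − 982578.57 + (633.46) = 272.29 mGal
Bouguer slab correction = 0.04193 × 1.95 × 2052.7 = 167.84 mGal
Simple Bouguer anomaly = 272.29 − (167.84) = 104.45 mGal
Complete Bouguer anomaly = 104.45 + 2.34 = 106.79 mGal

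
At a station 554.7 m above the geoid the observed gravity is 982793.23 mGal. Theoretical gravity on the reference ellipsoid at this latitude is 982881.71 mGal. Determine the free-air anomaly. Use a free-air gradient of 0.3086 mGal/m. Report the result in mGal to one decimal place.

Free-air correction = 0.3086 × 554.7 = 171.18 mGal
Free-air anomaly = 982793.23 − 982881.71 + (171.18) = 82.70 mGal

82.7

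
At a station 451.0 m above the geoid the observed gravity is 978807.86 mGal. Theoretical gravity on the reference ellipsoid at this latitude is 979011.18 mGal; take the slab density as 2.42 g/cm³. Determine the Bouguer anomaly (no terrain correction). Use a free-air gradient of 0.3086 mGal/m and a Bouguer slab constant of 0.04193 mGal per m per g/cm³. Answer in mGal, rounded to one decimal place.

-109.9

Free-air correction = 0.3086 × 451.0 = 139.18 mGal
Free-air anomaly = 978807.86 − 979011.18 + (139.18) = -64.14 mGal
Bouguer slab correction = 0.04193 × 2.42 × 451.0 = 45.76 mGal
Simple Bouguer anomaly = -64.14 − (45.76) = -109.90 mGal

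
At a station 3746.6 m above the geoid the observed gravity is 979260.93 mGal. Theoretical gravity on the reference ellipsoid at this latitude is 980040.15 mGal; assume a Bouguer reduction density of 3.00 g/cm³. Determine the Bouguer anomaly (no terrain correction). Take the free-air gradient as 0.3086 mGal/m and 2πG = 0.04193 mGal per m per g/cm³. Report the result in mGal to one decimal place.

-94.3

Free-air correction = 0.3086 × 3746.6 = 1156.20 mGal
Free-air anomaly = 979260.93 − 980040.15 + (1156.20) = 376.98 mGal
Bouguer slab correction = 0.04193 × 3.00 × 3746.6 = 471.28 mGal
Simple Bouguer anomaly = 376.98 − (471.28) = -94.30 mGal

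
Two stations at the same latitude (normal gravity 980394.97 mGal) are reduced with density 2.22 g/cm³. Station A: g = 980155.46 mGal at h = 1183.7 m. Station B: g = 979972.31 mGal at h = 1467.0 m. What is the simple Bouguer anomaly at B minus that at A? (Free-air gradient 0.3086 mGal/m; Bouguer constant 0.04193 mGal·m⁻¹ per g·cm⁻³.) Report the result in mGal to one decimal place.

Δg_SB(A) = 980155.46 − 980394.97 + 0.3086×1183.7 − 0.04193×2.22×1183.7 = 15.60 mGal
Δg_SB(B) = 979972.31 − 980394.97 + 0.3086×1467.0 − 0.04193×2.22×1467.0 = -106.50 mGal
Difference = -106.50 − (15.60) = -122.10 mGal

-122.1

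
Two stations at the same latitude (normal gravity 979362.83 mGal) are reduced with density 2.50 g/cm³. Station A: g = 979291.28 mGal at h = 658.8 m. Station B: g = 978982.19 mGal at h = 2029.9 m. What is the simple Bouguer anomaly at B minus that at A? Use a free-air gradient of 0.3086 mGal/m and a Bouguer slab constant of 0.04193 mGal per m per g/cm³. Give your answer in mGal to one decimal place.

-29.7

Δg_SB(A) = 979291.28 − 979362.83 + 0.3086×658.8 − 0.04193×2.50×658.8 = 62.70 mGal
Δg_SB(B) = 978982.19 − 979362.83 + 0.3086×2029.9 − 0.04193×2.50×2029.9 = 33.00 mGal
Difference = 33.00 − (62.70) = -29.70 mGal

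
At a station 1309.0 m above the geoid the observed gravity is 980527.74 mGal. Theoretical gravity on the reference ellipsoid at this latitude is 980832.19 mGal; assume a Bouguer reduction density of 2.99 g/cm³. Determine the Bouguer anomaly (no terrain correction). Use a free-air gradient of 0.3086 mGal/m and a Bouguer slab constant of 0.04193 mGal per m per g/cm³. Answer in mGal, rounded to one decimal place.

Free-air correction = 0.3086 × 1309.0 = 403.96 mGal
Free-air anomaly = 980527.74 − 980832.19 + (403.96) = 99.51 mGal
Bouguer slab correction = 0.04193 × 2.99 × 1309.0 = 164.11 mGal
Simple Bouguer anomaly = 99.51 − (164.11) = -64.60 mGal

-64.6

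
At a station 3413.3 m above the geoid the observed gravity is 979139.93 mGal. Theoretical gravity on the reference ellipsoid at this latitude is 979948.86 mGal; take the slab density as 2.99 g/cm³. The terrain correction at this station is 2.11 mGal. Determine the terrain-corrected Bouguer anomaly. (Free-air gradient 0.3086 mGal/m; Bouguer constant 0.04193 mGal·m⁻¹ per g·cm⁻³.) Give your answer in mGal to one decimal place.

Free-air correction = 0.3086 × 3413.3 = 1053.34 mGal
Free-air anomaly = 979139.93 − 979948.86 + (1053.34) = 244.41 mGal
Bouguer slab correction = 0.04193 × 2.99 × 3413.3 = 427.93 mGal
Simple Bouguer anomaly = 244.41 − (427.93) = -183.52 mGal
Complete Bouguer anomaly = -183.52 + 2.11 = -181.41 mGal

-181.4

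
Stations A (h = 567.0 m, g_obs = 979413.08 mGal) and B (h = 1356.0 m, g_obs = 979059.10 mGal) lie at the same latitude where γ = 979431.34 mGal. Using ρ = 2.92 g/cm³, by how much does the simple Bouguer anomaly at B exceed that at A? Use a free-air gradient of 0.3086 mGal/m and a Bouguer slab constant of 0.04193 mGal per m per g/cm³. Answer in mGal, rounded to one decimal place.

-207.1

Δg_SB(A) = 979413.08 − 979431.34 + 0.3086×567.0 − 0.04193×2.92×567.0 = 87.30 mGal
Δg_SB(B) = 979059.10 − 979431.34 + 0.3086×1356.0 − 0.04193×2.92×1356.0 = -119.80 mGal
Difference = -119.80 − (87.30) = -207.10 mGal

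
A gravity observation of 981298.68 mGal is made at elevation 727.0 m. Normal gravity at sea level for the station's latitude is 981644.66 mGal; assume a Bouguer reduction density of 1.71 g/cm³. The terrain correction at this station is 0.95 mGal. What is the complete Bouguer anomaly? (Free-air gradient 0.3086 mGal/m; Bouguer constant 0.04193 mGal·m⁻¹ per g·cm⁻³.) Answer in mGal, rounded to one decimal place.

-172.8

Free-air correction = 0.3086 × 727.0 = 224.35 mGal
Free-air anomaly = 981298.68 − 981644.66 + (224.35) = -121.63 mGal
Bouguer slab correction = 0.04193 × 1.71 × 727.0 = 52.13 mGal
Simple Bouguer anomaly = -121.63 − (52.13) = -173.76 mGal
Complete Bouguer anomaly = -173.76 + 0.95 = -172.81 mGal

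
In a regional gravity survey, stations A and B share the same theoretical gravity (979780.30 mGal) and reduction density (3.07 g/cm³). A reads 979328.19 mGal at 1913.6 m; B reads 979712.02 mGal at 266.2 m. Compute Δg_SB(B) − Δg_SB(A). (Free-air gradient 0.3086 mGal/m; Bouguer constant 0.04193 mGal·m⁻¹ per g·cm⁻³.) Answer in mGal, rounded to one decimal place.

87.5

Δg_SB(A) = 979328.19 − 979780.30 + 0.3086×1913.6 − 0.04193×3.07×1913.6 = -107.90 mGal
Δg_SB(B) = 979712.02 − 979780.30 + 0.3086×266.2 − 0.04193×3.07×266.2 = -20.40 mGal
Difference = -20.40 − (-107.90) = 87.50 mGal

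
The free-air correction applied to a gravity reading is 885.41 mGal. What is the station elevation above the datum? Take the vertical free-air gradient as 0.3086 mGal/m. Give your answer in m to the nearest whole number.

2869

h = 885.41 / 0.3086 = 2869.12 m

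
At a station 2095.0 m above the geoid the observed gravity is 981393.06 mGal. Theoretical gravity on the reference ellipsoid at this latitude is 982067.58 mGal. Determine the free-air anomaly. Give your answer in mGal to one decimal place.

Free-air correction = 0.3086 × 2095.0 = 646.52 mGal
Free-air anomaly = 981393.06 − 982067.58 + (646.52) = -28.00 mGal

-28.0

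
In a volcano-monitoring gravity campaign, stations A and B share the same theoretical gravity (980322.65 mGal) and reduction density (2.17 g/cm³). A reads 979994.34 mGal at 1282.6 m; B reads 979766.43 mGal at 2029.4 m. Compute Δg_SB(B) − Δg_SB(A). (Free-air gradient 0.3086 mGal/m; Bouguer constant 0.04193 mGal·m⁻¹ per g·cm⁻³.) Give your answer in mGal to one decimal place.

Δg_SB(A) = 979994.34 − 980322.65 + 0.3086×1282.6 − 0.04193×2.17×1282.6 = -49.20 mGal
Δg_SB(B) = 979766.43 − 980322.65 + 0.3086×2029.4 − 0.04193×2.17×2029.4 = -114.60 mGal
Difference = -114.60 − (-49.20) = -65.40 mGal

-65.4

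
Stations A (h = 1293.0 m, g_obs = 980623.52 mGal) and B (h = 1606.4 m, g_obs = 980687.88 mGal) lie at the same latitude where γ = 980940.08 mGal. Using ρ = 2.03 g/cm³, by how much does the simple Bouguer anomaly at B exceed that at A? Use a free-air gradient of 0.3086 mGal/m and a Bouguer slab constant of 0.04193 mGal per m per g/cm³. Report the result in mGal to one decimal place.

134.4

Δg_SB(A) = 980623.52 − 980940.08 + 0.3086×1293.0 − 0.04193×2.03×1293.0 = -27.60 mGal
Δg_SB(B) = 980687.88 − 980940.08 + 0.3086×1606.4 − 0.04193×2.03×1606.4 = 106.80 mGal
Difference = 106.80 − (-27.60) = 134.40 mGal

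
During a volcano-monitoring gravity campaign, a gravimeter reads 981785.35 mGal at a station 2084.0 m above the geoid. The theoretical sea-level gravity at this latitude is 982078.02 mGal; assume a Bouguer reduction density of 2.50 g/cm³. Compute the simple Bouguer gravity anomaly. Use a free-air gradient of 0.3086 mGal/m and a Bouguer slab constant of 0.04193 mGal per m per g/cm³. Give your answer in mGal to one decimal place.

132.0

Free-air correction = 0.3086 × 2084.0 = 643.12 mGal
Free-air anomaly = 981785.35 − 982078.02 + (643.12) = 350.45 mGal
Bouguer slab correction = 0.04193 × 2.50 × 2084.0 = 218.46 mGal
Simple Bouguer anomaly = 350.45 − (218.46) = 131.99 mGal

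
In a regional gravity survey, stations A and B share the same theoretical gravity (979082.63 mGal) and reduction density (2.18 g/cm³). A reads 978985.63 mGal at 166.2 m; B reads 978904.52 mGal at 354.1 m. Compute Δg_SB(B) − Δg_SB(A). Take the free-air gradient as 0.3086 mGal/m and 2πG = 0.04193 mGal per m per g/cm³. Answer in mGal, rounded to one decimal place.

Δg_SB(A) = 978985.63 − 979082.63 + 0.3086×166.2 − 0.04193×2.18×166.2 = -60.90 mGal
Δg_SB(B) = 978904.52 − 979082.63 + 0.3086×354.1 − 0.04193×2.18×354.1 = -101.20 mGal
Difference = -101.20 − (-60.90) = -40.30 mGal

-40.3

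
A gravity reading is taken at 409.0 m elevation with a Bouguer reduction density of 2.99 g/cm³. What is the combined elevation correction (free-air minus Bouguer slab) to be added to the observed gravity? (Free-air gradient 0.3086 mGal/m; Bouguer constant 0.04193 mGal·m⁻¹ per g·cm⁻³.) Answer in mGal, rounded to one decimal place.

74.9

Combined gradient = 0.3086 − 0.04193 × 2.99 = 0.1832293 mGal/m
Combined elevation correction = 0.1832293 × 409.0 = 74.9 mGal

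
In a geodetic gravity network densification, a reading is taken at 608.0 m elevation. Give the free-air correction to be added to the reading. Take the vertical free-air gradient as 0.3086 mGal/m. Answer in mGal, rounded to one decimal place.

Free-air correction = 0.3086 × 608.0 = 187.6 mGal

187.6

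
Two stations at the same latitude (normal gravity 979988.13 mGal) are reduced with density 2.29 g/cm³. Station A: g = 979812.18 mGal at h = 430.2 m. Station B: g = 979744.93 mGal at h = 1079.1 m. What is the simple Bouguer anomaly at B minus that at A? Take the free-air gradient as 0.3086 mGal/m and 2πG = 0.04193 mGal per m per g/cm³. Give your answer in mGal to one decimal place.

Δg_SB(A) = 979812.18 − 979988.13 + 0.3086×430.2 − 0.04193×2.29×430.2 = -84.50 mGal
Δg_SB(B) = 979744.93 − 979988.13 + 0.3086×1079.1 − 0.04193×2.29×1079.1 = -13.80 mGal
Difference = -13.80 − (-84.50) = 70.70 mGal

70.7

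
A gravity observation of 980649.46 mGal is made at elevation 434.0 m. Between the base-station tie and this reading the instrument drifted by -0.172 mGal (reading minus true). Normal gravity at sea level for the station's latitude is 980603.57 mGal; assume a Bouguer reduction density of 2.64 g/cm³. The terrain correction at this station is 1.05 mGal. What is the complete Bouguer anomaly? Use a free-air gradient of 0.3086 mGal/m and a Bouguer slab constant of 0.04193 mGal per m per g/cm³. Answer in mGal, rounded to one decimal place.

Drift-corrected reading = 980649.46 − (-0.172) = 980649.632 mGal
Free-air correction = 0.3086 × 434.0 = 133.93 mGal
Free-air anomaly = 980649.632 − 980603.57 + (133.93) = 179.992 mGal
Bouguer slab correction = 0.04193 × 2.64 × 434.0 = 48.04 mGal
Simple Bouguer anomaly = 179.992 − (48.04) = 131.952 mGal
Complete Bouguer anomaly = 131.952 + 1.05 = 133.002 mGal

133.0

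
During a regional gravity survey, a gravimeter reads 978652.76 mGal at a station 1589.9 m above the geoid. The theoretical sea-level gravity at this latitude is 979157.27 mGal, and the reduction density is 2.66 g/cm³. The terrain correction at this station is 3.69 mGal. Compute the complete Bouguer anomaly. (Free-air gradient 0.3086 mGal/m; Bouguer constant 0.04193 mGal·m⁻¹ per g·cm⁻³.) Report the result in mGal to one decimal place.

Free-air correction = 0.3086 × 1589.9 = 490.64 mGal
Free-air anomaly = 978652.76 − 979157.27 + (490.64) = -13.87 mGal
Bouguer slab correction = 0.04193 × 2.66 × 1589.9 = 177.33 mGal
Simple Bouguer anomaly = -13.87 − (177.33) = -191.20 mGal
Complete Bouguer anomaly = -191.20 + 3.69 = -187.51 mGal

-187.5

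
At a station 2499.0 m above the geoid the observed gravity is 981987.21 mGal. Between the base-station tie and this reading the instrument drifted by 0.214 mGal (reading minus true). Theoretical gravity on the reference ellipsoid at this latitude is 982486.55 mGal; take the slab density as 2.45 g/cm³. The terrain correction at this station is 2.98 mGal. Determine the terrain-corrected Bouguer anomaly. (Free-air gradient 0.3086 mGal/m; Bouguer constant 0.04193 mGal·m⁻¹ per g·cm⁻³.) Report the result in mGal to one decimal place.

Drift-corrected reading = 981987.21 − (0.214) = 981986.996 mGal
Free-air correction = 0.3086 × 2499.0 = 771.19 mGal
Free-air anomaly = 981986.996 − 982486.55 + (771.19) = 271.636 mGal
Bouguer slab correction = 0.04193 × 2.45 × 2499.0 = 256.72 mGal
Simple Bouguer anomaly = 271.636 − (256.72) = 14.916 mGal
Complete Bouguer anomaly = 14.916 + 2.98 = 17.896 mGal

17.9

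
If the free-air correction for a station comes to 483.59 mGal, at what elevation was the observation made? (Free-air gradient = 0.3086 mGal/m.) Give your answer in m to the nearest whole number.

h = 483.59 / 0.3086 = 1567.04 m

1567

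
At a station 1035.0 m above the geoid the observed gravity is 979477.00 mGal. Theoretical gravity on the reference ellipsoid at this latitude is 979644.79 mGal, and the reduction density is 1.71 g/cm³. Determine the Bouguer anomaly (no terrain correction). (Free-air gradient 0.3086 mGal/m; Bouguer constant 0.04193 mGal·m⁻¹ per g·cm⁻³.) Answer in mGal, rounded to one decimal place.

77.4

Free-air correction = 0.3086 × 1035.0 = 319.40 mGal
Free-air anomaly = 979477.00 − 979644.79 + (319.40) = 151.61 mGal
Bouguer slab correction = 0.04193 × 1.71 × 1035.0 = 74.21 mGal
Simple Bouguer anomaly = 151.61 − (74.21) = 77.40 mGal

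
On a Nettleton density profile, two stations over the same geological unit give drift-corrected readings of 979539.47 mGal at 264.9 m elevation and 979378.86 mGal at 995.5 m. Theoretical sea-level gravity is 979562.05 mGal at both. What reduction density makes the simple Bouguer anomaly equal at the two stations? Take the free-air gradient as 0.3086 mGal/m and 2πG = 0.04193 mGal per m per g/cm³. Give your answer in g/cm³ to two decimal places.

2.12

Δg_obs = 979378.86 − 979539.47 = -160.61 mGal over Δh = 995.5 − 264.9 = 730.6 m
Equal Bouguer anomalies ⇒ Δg_obs + (0.3086 − 0.04193ρ)·Δh = 0
0.3086 − 0.04193ρ = −Δg_obs/Δh = 0.21983
ρ = (0.3086 − 0.21983) / 0.04193 = 2.12 g/cm³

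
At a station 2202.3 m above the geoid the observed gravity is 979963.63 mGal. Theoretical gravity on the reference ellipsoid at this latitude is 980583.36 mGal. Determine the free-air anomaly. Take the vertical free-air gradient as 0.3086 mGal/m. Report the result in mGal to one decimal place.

59.9

Free-air correction = 0.3086 × 2202.3 = 679.63 mGal
Free-air anomaly = 979963.63 − 980583.36 + (679.63) = 59.90 mGal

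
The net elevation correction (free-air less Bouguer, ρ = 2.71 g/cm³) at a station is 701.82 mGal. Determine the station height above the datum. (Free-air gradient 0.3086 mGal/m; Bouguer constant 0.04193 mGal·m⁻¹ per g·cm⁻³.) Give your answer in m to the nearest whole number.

Combined gradient = 0.3086 − 0.04193 × 2.71 = 0.1949697 mGal/m
h = 701.82 / 0.1949697 = 3599.64 m

3600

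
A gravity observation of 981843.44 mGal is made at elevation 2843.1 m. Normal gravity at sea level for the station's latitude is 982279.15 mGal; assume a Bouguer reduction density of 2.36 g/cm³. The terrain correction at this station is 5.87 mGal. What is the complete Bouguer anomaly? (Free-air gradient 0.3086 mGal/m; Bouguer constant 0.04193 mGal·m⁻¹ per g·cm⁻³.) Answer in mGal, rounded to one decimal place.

166.2

Free-air correction = 0.3086 × 2843.1 = 877.38 mGal
Free-air anomaly = 981843.44 − 982279.15 + (877.38) = 441.67 mGal
Bouguer slab correction = 0.04193 × 2.36 × 2843.1 = 281.34 mGal
Simple Bouguer anomaly = 441.67 − (281.34) = 160.33 mGal
Complete Bouguer anomaly = 160.33 + 5.87 = 166.20 mGal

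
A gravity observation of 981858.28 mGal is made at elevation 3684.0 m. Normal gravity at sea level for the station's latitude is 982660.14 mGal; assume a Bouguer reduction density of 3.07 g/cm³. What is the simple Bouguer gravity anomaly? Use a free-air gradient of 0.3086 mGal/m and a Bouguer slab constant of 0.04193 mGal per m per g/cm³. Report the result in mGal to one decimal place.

-139.2

Free-air correction = 0.3086 × 3684.0 = 1136.88 mGal
Free-air anomaly = 981858.28 − 982660.14 + (1136.88) = 335.02 mGal
Bouguer slab correction = 0.04193 × 3.07 × 3684.0 = 474.22 mGal
Simple Bouguer anomaly = 335.02 − (474.22) = -139.20 mGal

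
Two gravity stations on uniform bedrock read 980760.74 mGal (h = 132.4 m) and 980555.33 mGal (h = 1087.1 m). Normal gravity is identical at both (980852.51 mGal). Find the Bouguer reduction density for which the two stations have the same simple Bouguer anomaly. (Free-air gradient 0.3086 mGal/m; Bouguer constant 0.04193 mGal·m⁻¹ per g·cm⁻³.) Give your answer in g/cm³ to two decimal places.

2.23

Δg_obs = 980555.33 − 980760.74 = -205.41 mGal over Δh = 1087.1 − 132.4 = 954.7 m
Equal Bouguer anomalies ⇒ Δg_obs + (0.3086 − 0.04193ρ)·Δh = 0
0.3086 − 0.04193ρ = −Δg_obs/Δh = 0.21516
ρ = (0.3086 − 0.21516) / 0.04193 = 2.23 g/cm³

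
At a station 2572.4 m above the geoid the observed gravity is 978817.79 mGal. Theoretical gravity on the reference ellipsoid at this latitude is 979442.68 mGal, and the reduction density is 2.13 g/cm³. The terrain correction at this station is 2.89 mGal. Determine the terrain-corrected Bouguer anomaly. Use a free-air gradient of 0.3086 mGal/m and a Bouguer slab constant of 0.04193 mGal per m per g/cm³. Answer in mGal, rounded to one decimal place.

Free-air correction = 0.3086 × 2572.4 = 793.84 mGal
Free-air anomaly = 978817.79 − 979442.68 + (793.84) = 168.95 mGal
Bouguer slab correction = 0.04193 × 2.13 × 2572.4 = 229.74 mGal
Simple Bouguer anomaly = 168.95 − (229.74) = -60.79 mGal
Complete Bouguer anomaly = -60.79 + 2.89 = -57.90 mGal

-57.9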